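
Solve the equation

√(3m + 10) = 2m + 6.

m = -2

Square both sides: 3m + 10 = (2m + 6)².
Expand and rearrange: 4m² + 21m + 26 = 0.
Solving gives m = -2 or m = -3.25.
Check each candidate in the original equation:
  m = -2: √(4) = 2, while 2m + 6 = 2 — valid.
  m = -3.25: √(0.25) = 0.5, while 2m + 6 = -0.5 — extraneous.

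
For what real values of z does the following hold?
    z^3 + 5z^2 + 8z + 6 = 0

z = -3

Possible rational roots are divisors of 6. Testing z = -3 gives 0, so (z + 3) is a factor.
Divide: z^3 + 5z^2 + 8z + 6 = (z + 3)(z^2 + 2z + 2).
The quadratic z^2 + 2z + 2 has discriminant -4 < 0, so no further real roots.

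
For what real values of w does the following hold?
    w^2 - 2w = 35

Bring every term to one side: w^2 - 2w - 35 = 0.
Factor: (w + 5)(w - 7) = 0.
So w = -5 or w = 7.

w = -5 or w = 7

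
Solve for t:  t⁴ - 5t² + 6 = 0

Let u = t². The equation becomes u² - 5u + 6 = 0.
Factor: (u - 3)(u - 2) = 0, so u = 3 or u = 2.
t² = 3 gives t = ±√(3) ≈ ±1.7321.
t² = 2 gives t = ±√(2) ≈ ±1.4142.

t = -1.7321 or t = -1.4142 or t = 1.4142 or t = 1.7321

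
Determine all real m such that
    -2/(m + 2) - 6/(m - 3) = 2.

m = -3.7913 or m = 0.7913

Multiply both sides by (m + 2)(m - 3):
-2(m - 3) - 6(m + 2) = 2(m + 2)(m - 3).
Expand and collect terms: 2m² + 6m - 6 = 0.
By the quadratic formula, m = (-6 ± √84) / 4, so m ≈ 0.7913 or m ≈ -3.7913.
Neither value makes a denominator zero (m ≠ -2, m ≠ 3), so both are valid.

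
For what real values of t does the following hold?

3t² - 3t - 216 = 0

t = -8 or t = 9

Factor: 3(t - 9)(t + 8) = 0.
So t = 9 or t = -8.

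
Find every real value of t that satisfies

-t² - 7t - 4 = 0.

Discriminant: (-7)² − 4·(-1)·(-4) = 33.
Quadratic formula: t = (7 ± √33) / (-2).
So t = -7/2 - √(33)/2 ≈ -6.3723 or t = -7/2 + √(33)/2 ≈ -0.6277.

t = -6.3723 or t = -0.6277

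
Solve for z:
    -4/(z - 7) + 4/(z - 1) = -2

Multiply both sides by (z - 7)(z - 1):
-4(z - 1) + 4(z - 7) = -2(z - 7)(z - 1).
Expand and collect terms: -2z^2 + 16z + 10 = 0.
By the quadratic formula, z = (-16 +/- sqrt(336)) / -4, so z ~= -0.5826 or z ~= 8.5826.
Neither value makes a denominator zero (z != 7, z != 1), so both are valid.

z = -0.5826 or z = 8.5826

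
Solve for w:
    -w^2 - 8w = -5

w = -8.5826 or w = 0.5826

Rearrange to standard form: -w^2 - 8w + 5 = 0.
Discriminant: (-8)^2 - 4*(-1)*5 = 84.
Quadratic formula: w = (8 +/- sqrt(84)) / (-2).
So w = -sqrt(21) - 4 ~= -8.5826 or w = -4 + sqrt(21) ~= 0.5826.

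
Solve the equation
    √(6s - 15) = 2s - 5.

s = 2.5 or s = 4

Square both sides: 6s - 15 = (2s - 5)².
Expand and rearrange: 4s² - 26s + 40 = 0.
Solving gives s = 4 or s = 2.5.
Check each candidate in the original equation:
  s = 4: √(9) = 3, while 2s - 5 = 3 — valid.
  s = 2.5: √(0) = 0, while 2s - 5 = 0 — valid.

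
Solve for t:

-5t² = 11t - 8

t = -2.7763 or t = 0.5763

Rearrange to standard form: -5t² - 11t + 8 = 0.
Discriminant: (-11)² − 4·(-5)·8 = 281.
Quadratic formula: t = (11 ± √281) / (-10).
So t = -√(281)/10 - 11/10 ≈ -2.7763 or t = -11/10 + √(281)/10 ≈ 0.5763.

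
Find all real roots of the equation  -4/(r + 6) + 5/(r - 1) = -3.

Multiply both sides by (r + 6)(r - 1):
-4(r - 1) + 5(r + 6) = -3(r + 6)(r - 1).
Expand and collect terms: -3r² - 16r - 16 = 0.
Factor or apply the quadratic formula: r = -4 or r = -1.3333.
Neither value makes a denominator zero (r ≠ -6, r ≠ 1), so both are valid.

r = -4 or r = -1.3333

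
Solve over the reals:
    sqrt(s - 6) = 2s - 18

s = 10

Square both sides: s - 6 = (2s - 18)^2.
Expand and rearrange: 4s^2 - 73s + 330 = 0.
Solving gives s = 10 or s = 8.25.
Check each candidate in the original equation:
  s = 10: sqrt(4) = 2, while 2s - 18 = 2 — valid.
  s = 8.25: sqrt(2.25) = 1.5, while 2s - 18 = -1.5 — extraneous.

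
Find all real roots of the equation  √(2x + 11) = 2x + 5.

Square both sides: 2x + 11 = (2x + 5)².
Expand and rearrange: 4x² + 18x + 14 = 0.
Solving gives x = -1 or x = -3.5.
Check each candidate in the original equation:
  x = -1: √(9) = 3, while 2x + 5 = 3 — valid.
  x = -3.5: √(4) = 2, while 2x + 5 = -2 — extraneous.

x = -1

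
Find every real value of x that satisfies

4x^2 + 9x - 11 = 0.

Discriminant: (9)^2 - 4*4*(-11) = 257.
Quadratic formula: x = (-9 +/- sqrt(257)) / 8.
So x = -9/8 + sqrt(257)/8 ~= 0.8789 or x = -sqrt(257)/8 - 9/8 ~= -3.1289.

x = -3.1289 or x = 0.8789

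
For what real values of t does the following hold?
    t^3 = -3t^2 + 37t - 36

t = -8.1098 or t = 1.1098 or t = 4

Rearrange: t^3 + 3t^2 - 37t + 36 = 0.
Possible rational roots are divisors of 36. Testing t = 4 gives 0, so (t - 4) is a factor.
Divide: t^3 + 3t^2 - 37t + 36 = (t - 4)(t^2 + 7t - 9).
Apply the quadratic formula to t^2 + 7t - 9 = 0: t = (-7 +/- sqrt(85))/2, i.e. t ~= 1.1098 or t ~= -8.1098.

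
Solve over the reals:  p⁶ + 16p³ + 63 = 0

Let u = p³. The equation becomes u² + 16u + 63 = 0.
Factor: (u + 9)(u + 7) = 0, so u = -9 or u = -7.
p³ = -9 gives p = -∛(9) ≈ -2.0801.
p³ = -7 gives p = -∛(7) ≈ -1.9129.

p = -2.0801 or p = -1.9129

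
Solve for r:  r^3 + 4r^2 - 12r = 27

Rearrange: r^3 + 4r^2 - 12r - 27 = 0.
Possible rational roots are divisors of -27. Testing r = 3 gives 0, so (r - 3) is a factor.
Divide: r^3 + 4r^2 - 12r - 27 = (r - 3)(r^2 + 7r + 9).
Apply the quadratic formula to r^2 + 7r + 9 = 0: r = (-7 +/- sqrt(13))/2, i.e. r ~= -1.6972 or r ~= -5.3028.

r = -5.3028 or r = -1.6972 or r = 3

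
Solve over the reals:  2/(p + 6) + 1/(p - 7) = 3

p = -5.3509 or p = 7.3509

Multiply both sides by (p + 6)(p - 7):
2(p - 7) + (p + 6) = 3(p + 6)(p - 7).
Expand and collect terms: 3p^2 - 6p - 118 = 0.
By the quadratic formula, p = (6 +/- sqrt(1452)) / 6, so p ~= 7.3509 or p ~= -5.3509.
Neither value makes a denominator zero (p != -6, p != 7), so both are valid.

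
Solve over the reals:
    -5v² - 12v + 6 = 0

Discriminant: (-12)² − 4·(-5)·6 = 264.
Quadratic formula: v = (12 ± √264) / (-10).
So v = -√(66)/5 - 6/5 ≈ -2.8248 or v = -6/5 + √(66)/5 ≈ 0.4248.

v = -2.8248 or v = 0.4248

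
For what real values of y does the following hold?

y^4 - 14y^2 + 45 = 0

y = -3 or y = -2.2361 or y = 2.2361 or y = 3

Let u = y^2. The equation becomes u^2 - 14u + 45 = 0.
Factor: (u - 9)(u - 5) = 0, so u = 9 or u = 5.
y^2 = 9 gives y = +/-3.
y^2 = 5 gives y = +/-sqrt(5) ~= +/-2.2361.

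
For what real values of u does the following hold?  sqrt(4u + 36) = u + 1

u = 7

Square both sides: 4u + 36 = (u + 1)^2.
Expand and rearrange: u^2 - 2u - 35 = 0.
Solving gives u = 7 or u = -5.
Check each candidate in the original equation:
  u = 7: sqrt(64) = 8, while u + 1 = 8 — valid.
  u = -5: sqrt(16) = 4, while u + 1 = -4 — extraneous.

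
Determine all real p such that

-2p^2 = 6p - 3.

p = -3.4365 or p = 0.4365

Rearrange to standard form: -2p^2 - 6p + 3 = 0.
Discriminant: (-6)^2 - 4*(-2)*3 = 60.
Quadratic formula: p = (6 +/- sqrt(60)) / (-4).
So p = -sqrt(15)/2 - 3/2 ~= -3.4365 or p = -3/2 + sqrt(15)/2 ~= 0.4365.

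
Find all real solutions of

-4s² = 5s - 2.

Rearrange to standard form: -4s² - 5s + 2 = 0.
Discriminant: (-5)² − 4·(-4)·2 = 57.
Quadratic formula: s = (5 ± √57) / (-8).
So s = -√(57)/8 - 5/8 ≈ -1.5687 or s = -5/8 + √(57)/8 ≈ 0.3187.

s = -1.5687 or s = 0.3187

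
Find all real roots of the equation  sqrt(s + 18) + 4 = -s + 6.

s = -2

Isolate the radical: sqrt(s + 18) = -s + 2.
Square both sides: s + 18 = (-s + 2)^2.
Expand and rearrange: s^2 - 5s - 14 = 0.
Solving gives s = 7 or s = -2.
Check each candidate in the original equation:
  s = 7: sqrt(25) = 5, while -s + 2 = -5 — extraneous.
  s = -2: sqrt(16) = 4, while -s + 2 = 4 — valid.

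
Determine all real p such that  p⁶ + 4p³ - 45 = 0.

Let u = p³. The equation becomes u² + 4u - 45 = 0.
Factor: (u - 5)(u + 9) = 0, so u = 5 or u = -9.
p³ = 5 gives p = ∛(5) ≈ 1.71.
p³ = -9 gives p = -∛(9) ≈ -2.0801.

p = -2.0801 or p = 1.71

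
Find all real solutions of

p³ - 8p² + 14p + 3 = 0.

Possible rational roots are divisors of 3. Testing p = 3 gives 0, so (p - 3) is a factor.
Divide: p³ - 8p² + 14p + 3 = (p - 3)(p² - 5p - 1).
Apply the quadratic formula to p² - 5p - 1 = 0: p = (5 ± √29)/2, i.e. p ≈ 5.1926 or p ≈ -0.1926.

p = -0.1926 or p = 3 or p = 5.1926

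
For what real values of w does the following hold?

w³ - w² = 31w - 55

Rearrange: w³ - w² - 31w + 55 = 0.
Possible rational roots are divisors of 55. Testing w = 5 gives 0, so (w - 5) is a factor.
Divide: w³ - w² - 31w + 55 = (w - 5)(w² + 4w - 11).
Apply the quadratic formula to w² + 4w - 11 = 0: w = (-4 ± √60)/2, i.e. w ≈ 1.873 or w ≈ -5.873.

w = -5.873 or w = 1.873 or w = 5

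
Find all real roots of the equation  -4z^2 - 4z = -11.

z = -2.2321 or z = 1.2321

Rearrange to standard form: -4z^2 - 4z + 11 = 0.
Discriminant: (-4)^2 - 4*(-4)*11 = 192.
Quadratic formula: z = (4 +/- sqrt(192)) / (-8).
So z = -sqrt(3) - 1/2 ~= -2.2321 or z = -1/2 + sqrt(3) ~= 1.2321.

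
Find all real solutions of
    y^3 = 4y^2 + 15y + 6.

y = -2 or y = -0.4641 or y = 6.4641

Rearrange: y^3 - 4y^2 - 15y - 6 = 0.
Possible rational roots are divisors of -6. Testing y = -2 gives 0, so (y + 2) is a factor.
Divide: y^3 - 4y^2 - 15y - 6 = (y + 2)(y^2 - 6y - 3).
Apply the quadratic formula to y^2 - 6y - 3 = 0: y = (6 +/- sqrt(48))/2, i.e. y ~= 6.4641 or y ~= -0.4641.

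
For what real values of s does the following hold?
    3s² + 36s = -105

Bring every term to one side: 3s² + 36s + 105 = 0.
Factor: 3(s + 5)(s + 7) = 0.
So s = -5 or s = -7.

s = -7 or s = -5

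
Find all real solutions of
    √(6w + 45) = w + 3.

w = 6

Square both sides: 6w + 45 = (w + 3)².
Expand and rearrange: w² - 36 = 0.
Solving gives w = 6 or w = -6.
Check each candidate in the original equation:
  w = 6: √(81) = 9, while w + 3 = 9 — valid.
  w = -6: √(9) = 3, while w + 3 = -3 — extraneous.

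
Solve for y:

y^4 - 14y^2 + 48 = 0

y = -2.8284 or y = -2.4495 or y = 2.4495 or y = 2.8284

Let u = y^2. The equation becomes u^2 - 14u + 48 = 0.
Factor: (u - 8)(u - 6) = 0, so u = 8 or u = 6.
y^2 = 8 gives y = +/-2*sqrt(2) ~= +/-2.8284.
y^2 = 6 gives y = +/-sqrt(6) ~= +/-2.4495.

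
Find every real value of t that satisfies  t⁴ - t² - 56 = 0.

Let u = t². The equation becomes u² - u - 56 = 0.
Factor: (u - 8)(u + 7) = 0, so u = 8 or u = -7.
t² = 8 gives t = ±2·√(2) ≈ ±2.8284.
t² = -7 < 0 has no real solution.

t = -2.8284 or t = 2.8284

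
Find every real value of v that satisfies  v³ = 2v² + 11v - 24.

Rearrange: v³ - 2v² - 11v + 24 = 0.
Possible rational roots are divisors of 24. Testing v = 3 gives 0, so (v - 3) is a factor.
Divide: v³ - 2v² - 11v + 24 = (v - 3)(v² + v - 8).
Apply the quadratic formula to v² + v - 8 = 0: v = (-1 ± √33)/2, i.e. v ≈ 2.3723 or v ≈ -3.3723.

v = -3.3723 or v = 2.3723 or v = 3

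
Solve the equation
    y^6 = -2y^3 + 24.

Let u = y^3. The equation becomes u^2 + 2u - 24 = 0.
Factor: (u - 4)(u + 6) = 0, so u = 4 or u = -6.
y^3 = 4 gives y = (4)^(1/3) ~= 1.5874.
y^3 = -6 gives y = -(6)^(1/3) ~= -1.8171.

y = -1.8171 or y = 1.5874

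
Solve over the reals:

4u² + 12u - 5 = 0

u = -3.3708 or u = 0.3708

Discriminant: (12)² − 4·4·(-5) = 224.
Quadratic formula: u = (-12 ± √224) / 8.
So u = -3/2 + √(14)/2 ≈ 0.3708 or u = -√(14)/2 - 3/2 ≈ -3.3708.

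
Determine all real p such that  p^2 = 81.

Bring every term to one side: p^2 - 81 = 0.
Factor: (p - 9)(p + 9) = 0.
So p = 9 or p = -9.

p = -9 or p = 9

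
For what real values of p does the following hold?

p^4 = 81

Let u = p^2. The equation becomes u^2 - 81 = 0.
Factor: (u - 9)(u + 9) = 0, so u = 9 or u = -9.
p^2 = 9 gives p = +/-3.
p^2 = -9 < 0 has no real solution.

p = -3 or p = 3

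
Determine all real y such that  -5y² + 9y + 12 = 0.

Discriminant: (9)² − 4·(-5)·12 = 321.
Quadratic formula: y = (-9 ± √321) / (-10).
So y = 9/10 - √(321)/10 ≈ -0.8916 or y = 9/10 + √(321)/10 ≈ 2.6916.

y = -0.8916 or y = 2.6916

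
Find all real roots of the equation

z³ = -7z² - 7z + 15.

Rearrange: z³ + 7z² + 7z - 15 = 0.
Possible rational roots are divisors of -15. Testing z = -5 gives 0, so (z + 5) is a factor.
Divide: z³ + 7z² + 7z - 15 = (z + 5)(z² + 2z - 3).
Factor the quadratic: z = 1 or z = -3.

z = -5 or z = -3 or z = 1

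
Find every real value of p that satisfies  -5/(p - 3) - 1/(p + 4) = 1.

p = -6.1926 or p = -0.8074

Multiply both sides by (p - 3)(p + 4):
-5(p + 4) - (p - 3) = (p - 3)(p + 4).
Expand and collect terms: p² + 7p + 5 = 0.
By the quadratic formula, p = (-7 ± √29) / 2, so p ≈ -0.8074 or p ≈ -6.1926.
Neither value makes a denominator zero (p ≠ 3, p ≠ -4), so both are valid.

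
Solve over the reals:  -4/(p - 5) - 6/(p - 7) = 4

p = 3.3139 or p = 6.1861

Multiply both sides by (p - 5)(p - 7):
-4(p - 7) - 6(p - 5) = 4(p - 5)(p - 7).
Expand and collect terms: 4p^2 - 38p + 82 = 0.
By the quadratic formula, p = (38 +/- sqrt(132)) / 8, so p ~= 6.1861 or p ~= 3.3139.
Neither value makes a denominator zero (p != 5, p != 7), so both are valid.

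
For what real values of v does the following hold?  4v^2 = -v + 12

Rearrange to standard form: 4v^2 + v - 12 = 0.
Discriminant: (1)^2 - 4*4*(-12) = 193.
Quadratic formula: v = (-1 +/- sqrt(193)) / 8.
So v = -1/8 + sqrt(193)/8 ~= 1.6116 or v = -sqrt(193)/8 - 1/8 ~= -1.8616.

v = -1.8616 or v = 1.6116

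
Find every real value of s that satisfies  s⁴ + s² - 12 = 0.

Let u = s². The equation becomes u² + u - 12 = 0.
Factor: (u + 4)(u - 3) = 0, so u = -4 or u = 3.
s² = -4 < 0 has no real solution.
s² = 3 gives s = ±√(3) ≈ ±1.7321.

s = -1.7321 or s = 1.7321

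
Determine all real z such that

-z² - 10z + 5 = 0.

z = -10.4772 or z = 0.4772

Discriminant: (-10)² − 4·(-1)·5 = 120.
Quadratic formula: z = (10 ± √120) / (-2).
So z = -√(30) - 5 ≈ -10.4772 or z = -5 + √(30) ≈ 0.4772.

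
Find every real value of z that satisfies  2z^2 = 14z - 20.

z = 2 or z = 5

Bring every term to one side: 2z^2 - 14z + 20 = 0.
Factor: 2(z - 2)(z - 5) = 0.
So z = 2 or z = 5.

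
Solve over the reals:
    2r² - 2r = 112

Bring every term to one side: 2r² - 2r - 112 = 0.
Factor: 2(r - 8)(r + 7) = 0.
So r = 8 or r = -7.

r = -7 or r = 8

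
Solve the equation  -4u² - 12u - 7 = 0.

Discriminant: (-12)² − 4·(-4)·(-7) = 32.
Quadratic formula: u = (12 ± √32) / (-8).
So u = -3/2 - √(2)/2 ≈ -2.2071 or u = -3/2 + √(2)/2 ≈ -0.7929.

u = -2.2071 or u = -0.7929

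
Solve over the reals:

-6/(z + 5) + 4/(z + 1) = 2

z = -7.2749 or z = 0.2749

Multiply both sides by (z + 5)(z + 1):
-6(z + 1) + 4(z + 5) = 2(z + 5)(z + 1).
Expand and collect terms: 2z^2 + 14z - 4 = 0.
By the quadratic formula, z = (-14 +/- sqrt(228)) / 4, so z ~= 0.2749 or z ~= -7.2749.
Neither value makes a denominator zero (z != -5, z != -1), so both are valid.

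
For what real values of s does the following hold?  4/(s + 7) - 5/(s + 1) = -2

s = -8.5 or s = 1

Multiply both sides by (s + 7)(s + 1):
4(s + 1) - 5(s + 7) = -2(s + 7)(s + 1).
Expand and collect terms: -2s^2 - 15s + 17 = 0.
Factor or apply the quadratic formula: s = -8.5 or s = 1.
Neither value makes a denominator zero (s != -7, s != -1), so both are valid.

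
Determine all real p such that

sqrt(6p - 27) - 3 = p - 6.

p = 6

Isolate the radical: sqrt(6p - 27) = p - 3.
Square both sides: 6p - 27 = (p - 3)^2.
Expand and rearrange: p^2 - 12p + 36 = 0.
This gives the repeated root p = 6.
Check in the original equation:
  p = 6: sqrt(9) = 3, while p - 3 = 3 — valid.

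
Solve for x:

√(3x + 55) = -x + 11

x = 3

Square both sides: 3x + 55 = (-x + 11)².
Expand and rearrange: x² - 25x + 66 = 0.
Solving gives x = 22 or x = 3.
Check each candidate in the original equation:
  x = 22: √(121) = 11, while -x + 11 = -11 — extraneous.
  x = 3: √(64) = 8, while -x + 11 = 8 — valid.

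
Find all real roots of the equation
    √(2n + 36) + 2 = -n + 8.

n = 0

Isolate the radical: √(2n + 36) = -n + 6.
Square both sides: 2n + 36 = (-n + 6)².
Expand and rearrange: n² - 14n = 0.
Solving gives n = 14 or n = 0.
Check each candidate in the original equation:
  n = 14: √(64) = 8, while -n + 6 = -8 — extraneous.
  n = 0: √(36) = 6, while -n + 6 = 6 — valid.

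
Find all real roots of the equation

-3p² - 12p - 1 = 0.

Discriminant: (-12)² − 4·(-3)·(-1) = 132.
Quadratic formula: p = (12 ± √132) / (-6).
So p = -2 - √(33)/3 ≈ -3.9149 or p = -2 + √(33)/3 ≈ -0.0851.

p = -3.9149 or p = -0.0851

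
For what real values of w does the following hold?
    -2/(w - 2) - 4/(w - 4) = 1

Multiply both sides by (w - 2)(w - 4):
-2(w - 4) - 4(w - 2) = (w - 2)(w - 4).
Expand and collect terms: w^2 - 8 = 0.
By the quadratic formula, w = (0 +/- sqrt(32)) / 2, so w ~= 2.8284 or w ~= -2.8284.
Neither value makes a denominator zero (w != 2, w != 4), so both are valid.

w = -2.8284 or w = 2.8284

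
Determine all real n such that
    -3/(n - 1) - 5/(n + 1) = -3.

Multiply both sides by (n - 1)(n + 1):
-3(n + 1) - 5(n - 1) = -3(n - 1)(n + 1).
Expand and collect terms: -3n^2 + 8n + 1 = 0.
By the quadratic formula, n = (-8 +/- sqrt(76)) / -6, so n ~= -0.1196 or n ~= 2.7863.
Neither value makes a denominator zero (n != 1, n != -1), so both are valid.

n = -0.1196 or n = 2.7863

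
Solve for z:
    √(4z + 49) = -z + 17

Square both sides: 4z + 49 = (-z + 17)².
Expand and rearrange: z² - 38z + 240 = 0.
Solving gives z = 30 or z = 8.
Check each candidate in the original equation:
  z = 30: √(169) = 13, while -z + 17 = -13 — extraneous.
  z = 8: √(81) = 9, while -z + 17 = 9 — valid.

z = 8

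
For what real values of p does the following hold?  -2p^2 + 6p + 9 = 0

Discriminant: (6)^2 - 4*(-2)*9 = 108.
Quadratic formula: p = (-6 +/- sqrt(108)) / (-4).
So p = 3/2 - 3*sqrt(3)/2 ~= -1.0981 or p = 3/2 + 3*sqrt(3)/2 ~= 4.0981.

p = -1.0981 or p = 4.0981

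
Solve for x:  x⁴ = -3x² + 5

x = -1.0921 or x = 1.0921

Let u = x². The equation becomes u² + 3u - 5 = 0.
By the quadratic formula, u = -3/2 + √(29)/2 or u = -√(29)/2 - 3/2.
x² = -3/2 + √(29)/2 gives x = ±√(-3/2 + √(29)/2) ≈ ±1.0921.
x² = -√(29)/2 - 3/2 < 0 has no real solution.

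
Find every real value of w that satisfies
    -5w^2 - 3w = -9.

Rearrange to standard form: -5w^2 - 3w + 9 = 0.
Discriminant: (-3)^2 - 4*(-5)*9 = 189.
Quadratic formula: w = (3 +/- sqrt(189)) / (-10).
So w = -3*sqrt(21)/10 - 3/10 ~= -1.6748 or w = -3/10 + 3*sqrt(21)/10 ~= 1.0748.

w = -1.6748 or w = 1.0748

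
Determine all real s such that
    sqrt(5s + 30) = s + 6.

Square both sides: 5s + 30 = (s + 6)^2.
Expand and rearrange: s^2 + 7s + 6 = 0.
Solving gives s = -1 or s = -6.
Check each candidate in the original equation:
  s = -1: sqrt(25) = 5, while s + 6 = 5 — valid.
  s = -6: sqrt(0) = 0, while s + 6 = 0 — valid.

s = -6 or s = -1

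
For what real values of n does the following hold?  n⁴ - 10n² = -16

Let u = n². The equation becomes u² - 10u + 16 = 0.
Factor: (u - 8)(u - 2) = 0, so u = 8 or u = 2.
n² = 8 gives n = ±2·√(2) ≈ ±2.8284.
n² = 2 gives n = ±√(2) ≈ ±1.4142.

n = -2.8284 or n = -1.4142 or n = 1.4142 or n = 2.8284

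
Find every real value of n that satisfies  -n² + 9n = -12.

Rearrange to standard form: -n² + 9n + 12 = 0.
Discriminant: (9)² − 4·(-1)·12 = 129.
Quadratic formula: n = (-9 ± √129) / (-2).
So n = 9/2 - √(129)/2 ≈ -1.1789 or n = 9/2 + √(129)/2 ≈ 10.1789.

n = -1.1789 or n = 10.1789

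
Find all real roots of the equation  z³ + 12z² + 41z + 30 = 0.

Possible rational roots are divisors of 30. Testing z = -5 gives 0, so (z + 5) is a factor.
Divide: z³ + 12z² + 41z + 30 = (z + 5)(z² + 7z + 6).
Factor the quadratic: z = -1 or z = -6.

z = -6 or z = -5 or z = -1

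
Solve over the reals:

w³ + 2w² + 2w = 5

Rearrange: w³ + 2w² + 2w - 5 = 0.
Possible rational roots are divisors of -5. Testing w = 1 gives 0, so (w - 1) is a factor.
Divide: w³ + 2w² + 2w - 5 = (w - 1)(w² + 3w + 5).
The quadratic w² + 3w + 5 has discriminant -11 < 0, so no further real roots.

w = 1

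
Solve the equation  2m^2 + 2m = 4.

Bring every term to one side: 2m^2 + 2m - 4 = 0.
Factor: 2(m - 1)(m + 2) = 0.
So m = 1 or m = -2.

m = -2 or m = 1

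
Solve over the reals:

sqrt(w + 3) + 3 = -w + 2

w = -2

Isolate the radical: sqrt(w + 3) = -w - 1.
Square both sides: w + 3 = (-w - 1)^2.
Expand and rearrange: w^2 + w - 2 = 0.
Solving gives w = 1 or w = -2.
Check each candidate in the original equation:
  w = 1: sqrt(4) = 2, while -w - 1 = -2 — extraneous.
  w = -2: sqrt(1) = 1, while -w - 1 = 1 — valid.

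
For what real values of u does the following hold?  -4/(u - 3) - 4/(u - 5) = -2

u = 3.7639 or u = 8.2361

Multiply both sides by (u - 3)(u - 5):
-4(u - 5) - 4(u - 3) = -2(u - 3)(u - 5).
Expand and collect terms: -2u² + 24u - 62 = 0.
By the quadratic formula, u = (-24 ± √80) / -4, so u ≈ 3.7639 or u ≈ 8.2361.
Neither value makes a denominator zero (u ≠ 3, u ≠ 5), so both are valid.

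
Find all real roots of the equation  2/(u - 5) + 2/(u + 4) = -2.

Multiply both sides by (u - 5)(u + 4):
2(u + 4) + 2(u - 5) = -2(u - 5)(u + 4).
Expand and collect terms: -2u² - 2u + 42 = 0.
By the quadratic formula, u = (2 ± √340) / -4, so u ≈ -5.1098 or u ≈ 4.1098.
Neither value makes a denominator zero (u ≠ 5, u ≠ -4), so both are valid.

u = -5.1098 or u = 4.1098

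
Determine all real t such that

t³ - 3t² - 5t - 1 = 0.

t = -1 or t = -0.2361 or t = 4.2361

Possible rational roots are divisors of -1. Testing t = -1 gives 0, so (t + 1) is a factor.
Divide: t³ - 3t² - 5t - 1 = (t + 1)(t² - 4t - 1).
Apply the quadratic formula to t² - 4t - 1 = 0: t = (4 ± √20)/2, i.e. t ≈ 4.2361 or t ≈ -0.2361.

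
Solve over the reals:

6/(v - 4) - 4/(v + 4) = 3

v = -5.0929 or v = 5.7596

Multiply both sides by (v - 4)(v + 4):
6(v + 4) - 4(v - 4) = 3(v - 4)(v + 4).
Expand and collect terms: 3v² - 2v - 88 = 0.
By the quadratic formula, v = (2 ± √1060) / 6, so v ≈ 5.7596 or v ≈ -5.0929.
Neither value makes a denominator zero (v ≠ 4, v ≠ -4), so both are valid.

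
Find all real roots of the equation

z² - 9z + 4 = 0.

z = 0.4689 or z = 8.5311

Discriminant: (-9)² − 4·1·4 = 65.
Quadratic formula: z = (9 ± √65) / 2.
So z = √(65)/2 + 9/2 ≈ 8.5311 or z = 9/2 - √(65)/2 ≈ 0.4689.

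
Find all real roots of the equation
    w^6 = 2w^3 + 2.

Let u = w^3. The equation becomes u^2 - 2u - 2 = 0.
By the quadratic formula, u = 1 + sqrt(3) or u = 1 - sqrt(3).
w^3 = 1 + sqrt(3) gives w = (1 + sqrt(3))^(1/3) ~= 1.398.
w^3 = 1 - sqrt(3) gives w = -(-1 + sqrt(3))^(1/3) ~= -0.9013.

w = -0.9013 or w = 1.398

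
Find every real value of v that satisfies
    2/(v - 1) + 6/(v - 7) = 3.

Multiply both sides by (v - 1)(v - 7):
2(v - 7) + 6(v - 1) = 3(v - 1)(v - 7).
Expand and collect terms: 3v^2 - 32v + 41 = 0.
By the quadratic formula, v = (32 +/- sqrt(532)) / 6, so v ~= 9.1775 or v ~= 1.4891.
Neither value makes a denominator zero (v != 1, v != 7), so both are valid.

v = 1.4891 or v = 9.1775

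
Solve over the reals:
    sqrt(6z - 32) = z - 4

Square both sides: 6z - 32 = (z - 4)^2.
Expand and rearrange: z^2 - 14z + 48 = 0.
Solving gives z = 8 or z = 6.
Check each candidate in the original equation:
  z = 8: sqrt(16) = 4, while z - 4 = 4 — valid.
  z = 6: sqrt(4) = 2, while z - 4 = 2 — valid.

z = 6 or z = 8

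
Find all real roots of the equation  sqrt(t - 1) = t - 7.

Square both sides: t - 1 = (t - 7)^2.
Expand and rearrange: t^2 - 15t + 50 = 0.
Solving gives t = 10 or t = 5.
Check each candidate in the original equation:
  t = 10: sqrt(9) = 3, while t - 7 = 3 — valid.
  t = 5: sqrt(4) = 2, while t - 7 = -2 — extraneous.

t = 10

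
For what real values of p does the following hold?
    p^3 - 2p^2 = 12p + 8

p = -2 or p = -0.8284 or p = 4.8284

Rearrange: p^3 - 2p^2 - 12p - 8 = 0.
Possible rational roots are divisors of -8. Testing p = -2 gives 0, so (p + 2) is a factor.
Divide: p^3 - 2p^2 - 12p - 8 = (p + 2)(p^2 - 4p - 4).
Apply the quadratic formula to p^2 - 4p - 4 = 0: p = (4 +/- sqrt(32))/2, i.e. p ~= 4.8284 or p ~= -0.8284.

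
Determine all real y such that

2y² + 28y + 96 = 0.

y = -8 or y = -6

Factor: 2(y + 8)(y + 6) = 0.
So y = -8 or y = -6.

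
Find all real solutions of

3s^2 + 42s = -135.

s = -9 or s = -5

Bring every term to one side: 3s^2 + 42s + 135 = 0.
Factor: 3(s + 9)(s + 5) = 0.
So s = -9 or s = -5.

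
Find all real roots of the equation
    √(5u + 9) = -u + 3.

u = 0

Square both sides: 5u + 9 = (-u + 3)².
Expand and rearrange: u² - 11u = 0.
Solving gives u = 11 or u = 0.
Check each candidate in the original equation:
  u = 11: √(64) = 8, while -u + 3 = -8 — extraneous.
  u = 0: √(9) = 3, while -u + 3 = 3 — valid.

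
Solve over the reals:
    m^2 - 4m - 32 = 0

m = -4 or m = 8

Factor: (m + 4)(m - 8) = 0.
So m = -4 or m = 8.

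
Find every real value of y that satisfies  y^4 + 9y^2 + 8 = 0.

No real solutions.

Let u = y^2. The equation becomes u^2 + 9u + 8 = 0.
Factor: (u + 8)(u + 1) = 0, so u = -8 or u = -1.
y^2 = -8 < 0 has no real solution.
y^2 = -1 < 0 has no real solution.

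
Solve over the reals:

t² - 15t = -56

t = 7 or t = 8

Bring every term to one side: t² - 15t + 56 = 0.
Factor: (t - 8)(t - 7) = 0.
So t = 8 or t = 7.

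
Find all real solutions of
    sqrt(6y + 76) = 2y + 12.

y = -2

Square both sides: 6y + 76 = (2y + 12)^2.
Expand and rearrange: 4y^2 + 42y + 68 = 0.
Solving gives y = -2 or y = -8.5.
Check each candidate in the original equation:
  y = -2: sqrt(64) = 8, while 2y + 12 = 8 — valid.
  y = -8.5: sqrt(25) = 5, while 2y + 12 = -5 — extraneous.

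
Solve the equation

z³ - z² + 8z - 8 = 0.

z = 1

Possible rational roots are divisors of -8. Testing z = 1 gives 0, so (z - 1) is a factor.
Divide: z³ - z² + 8z - 8 = (z - 1)(z² + 8).
The quadratic z² + 8 has discriminant -32 < 0, so no further real roots.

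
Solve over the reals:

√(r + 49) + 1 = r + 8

r = 0

Isolate the radical: √(r + 49) = r + 7.
Square both sides: r + 49 = (r + 7)².
Expand and rearrange: r² + 13r = 0.
Solving gives r = 0 or r = -13.
Check each candidate in the original equation:
  r = 0: √(49) = 7, while r + 7 = 7 — valid.
  r = -13: √(36) = 6, while r + 7 = -6 — extraneous.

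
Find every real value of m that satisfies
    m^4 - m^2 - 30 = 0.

Let u = m^2. The equation becomes u^2 - u - 30 = 0.
Factor: (u - 6)(u + 5) = 0, so u = 6 or u = -5.
m^2 = 6 gives m = +/-sqrt(6) ~= +/-2.4495.
m^2 = -5 < 0 has no real solution.

m = -2.4495 or m = 2.4495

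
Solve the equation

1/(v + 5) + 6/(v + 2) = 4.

v = -4.8365 or v = -0.4135

Multiply both sides by (v + 5)(v + 2):
(v + 2) + 6(v + 5) = 4(v + 5)(v + 2).
Expand and collect terms: 4v^2 + 21v + 8 = 0.
By the quadratic formula, v = (-21 +/- sqrt(313)) / 8, so v ~= -0.4135 or v ~= -4.8365.
Neither value makes a denominator zero (v != -5, v != -2), so both are valid.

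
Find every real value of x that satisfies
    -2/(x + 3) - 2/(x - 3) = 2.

x = -4.1623 or x = 2.1623

Multiply both sides by (x + 3)(x - 3):
-2(x - 3) - 2(x + 3) = 2(x + 3)(x - 3).
Expand and collect terms: 2x^2 + 4x - 18 = 0.
By the quadratic formula, x = (-4 +/- sqrt(160)) / 4, so x ~= 2.1623 or x ~= -4.1623.
Neither value makes a denominator zero (x != -3, x != 3), so both are valid.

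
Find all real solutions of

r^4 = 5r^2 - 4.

Let u = r^2. The equation becomes u^2 - 5u + 4 = 0.
Factor: (u - 4)(u - 1) = 0, so u = 4 or u = 1.
r^2 = 4 gives r = +/-2.
r^2 = 1 gives r = +/-1.

r = -2 or r = -1 or r = 1 or r = 2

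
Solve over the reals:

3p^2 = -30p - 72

p = -6 or p = -4

Bring every term to one side: 3p^2 + 30p + 72 = 0.
Factor: 3(p + 4)(p + 6) = 0.
So p = -4 or p = -6.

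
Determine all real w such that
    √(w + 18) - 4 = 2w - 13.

Isolate the radical: √(w + 18) = 2w - 9.
Square both sides: w + 18 = (2w - 9)².
Expand and rearrange: 4w² - 37w + 63 = 0.
Solving gives w = 7 or w = 2.25.
Check each candidate in the original equation:
  w = 7: √(25) = 5, while 2w - 9 = 5 — valid.
  w = 2.25: √(20.25) = 4.5, while 2w - 9 = -4.5 — extraneous.

w = 7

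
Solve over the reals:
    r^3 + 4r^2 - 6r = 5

Rearrange: r^3 + 4r^2 - 6r - 5 = 0.
Possible rational roots are divisors of -5. Testing r = -5 gives 0, so (r + 5) is a factor.
Divide: r^3 + 4r^2 - 6r - 5 = (r + 5)(r^2 - r - 1).
Apply the quadratic formula to r^2 - r - 1 = 0: r = (1 +/- sqrt(5))/2, i.e. r ~= 1.618 or r ~= -0.618.

r = -5 or r = -0.618 or r = 1.618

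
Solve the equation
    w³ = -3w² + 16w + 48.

Rearrange: w³ + 3w² - 16w - 48 = 0.
Possible rational roots are divisors of -48. Testing w = -4 gives 0, so (w + 4) is a factor.
Divide: w³ + 3w² - 16w - 48 = (w + 4)(w² - w - 12).
Factor the quadratic: w = 4 or w = -3.

w = -4 or w = -3 or w = 4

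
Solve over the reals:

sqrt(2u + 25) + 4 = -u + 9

u = 0

Isolate the radical: sqrt(2u + 25) = -u + 5.
Square both sides: 2u + 25 = (-u + 5)^2.
Expand and rearrange: u^2 - 12u = 0.
Solving gives u = 12 or u = 0.
Check each candidate in the original equation:
  u = 12: sqrt(49) = 7, while -u + 5 = -7 — extraneous.
  u = 0: sqrt(25) = 5, while -u + 5 = 5 — valid.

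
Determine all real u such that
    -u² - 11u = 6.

Rearrange to standard form: -u² - 11u - 6 = 0.
Discriminant: (-11)² − 4·(-1)·(-6) = 97.
Quadratic formula: u = (11 ± √97) / (-2).
So u = -11/2 - √(97)/2 ≈ -10.4244 or u = -11/2 + √(97)/2 ≈ -0.5756.

u = -10.4244 or u = -0.5756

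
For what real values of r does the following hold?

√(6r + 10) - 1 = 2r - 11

r = 9

Isolate the radical: √(6r + 10) = 2r - 10.
Square both sides: 6r + 10 = (2r - 10)².
Expand and rearrange: 4r² - 46r + 90 = 0.
Solving gives r = 9 or r = 2.5.
Check each candidate in the original equation:
  r = 9: √(64) = 8, while 2r - 10 = 8 — valid.
  r = 2.5: √(25) = 5, while 2r - 10 = -5 — extraneous.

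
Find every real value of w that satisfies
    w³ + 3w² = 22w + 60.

w = -5 or w = -2.6056 or w = 4.6056

Rearrange: w³ + 3w² - 22w - 60 = 0.
Possible rational roots are divisors of -60. Testing w = -5 gives 0, so (w + 5) is a factor.
Divide: w³ + 3w² - 22w - 60 = (w + 5)(w² - 2w - 12).
Apply the quadratic formula to w² - 2w - 12 = 0: w = (2 ± √52)/2, i.e. w ≈ 4.6056 or w ≈ -2.6056.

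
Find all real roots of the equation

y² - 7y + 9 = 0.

Discriminant: (-7)² − 4·1·9 = 13.
Quadratic formula: y = (7 ± √13) / 2.
So y = √(13)/2 + 7/2 ≈ 5.3028 or y = 7/2 - √(13)/2 ≈ 1.6972.

y = 1.6972 or y = 5.3028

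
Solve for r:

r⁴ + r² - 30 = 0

r = -2.2361 or r = 2.2361

Let u = r². The equation becomes u² + u - 30 = 0.
Factor: (u + 6)(u - 5) = 0, so u = -6 or u = 5.
r² = -6 < 0 has no real solution.
r² = 5 gives r = ±√(5) ≈ ±2.2361.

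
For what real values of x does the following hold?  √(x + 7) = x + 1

Square both sides: x + 7 = (x + 1)².
Expand and rearrange: x² + x - 6 = 0.
Solving gives x = 2 or x = -3.
Check each candidate in the original equation:
  x = 2: √(9) = 3, while x + 1 = 3 — valid.
  x = -3: √(4) = 2, while x + 1 = -2 — extraneous.

x = 2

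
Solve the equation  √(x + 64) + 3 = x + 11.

Isolate the radical: √(x + 64) = x + 8.
Square both sides: x + 64 = (x + 8)².
Expand and rearrange: x² + 15x = 0.
Solving gives x = 0 or x = -15.
Check each candidate in the original equation:
  x = 0: √(64) = 8, while x + 8 = 8 — valid.
  x = -15: √(49) = 7, while x + 8 = -7 — extraneous.

x = 0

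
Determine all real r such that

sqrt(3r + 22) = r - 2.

r = 9

Square both sides: 3r + 22 = (r - 2)^2.
Expand and rearrange: r^2 - 7r - 18 = 0.
Solving gives r = 9 or r = -2.
Check each candidate in the original equation:
  r = 9: sqrt(49) = 7, while r - 2 = 7 — valid.
  r = -2: sqrt(16) = 4, while r - 2 = -4 — extraneous.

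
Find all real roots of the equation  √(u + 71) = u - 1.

u = 10

Square both sides: u + 71 = (u - 1)².
Expand and rearrange: u² - 3u - 70 = 0.
Solving gives u = 10 or u = -7.
Check each candidate in the original equation:
  u = 10: √(81) = 9, while u - 1 = 9 — valid.
  u = -7: √(64) = 8, while u - 1 = -8 — extraneous.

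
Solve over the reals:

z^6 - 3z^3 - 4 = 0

Let u = z^3. The equation becomes u^2 - 3u - 4 = 0.
Factor: (u + 1)(u - 4) = 0, so u = -1 or u = 4.
z^3 = -1 gives z = -1.
z^3 = 4 gives z = (4)^(1/3) ~= 1.5874.

z = -1 or z = 1.5874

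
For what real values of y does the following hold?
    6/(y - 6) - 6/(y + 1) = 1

y = -4.8655 or y = 9.8655

Multiply both sides by (y - 6)(y + 1):
6(y + 1) - 6(y - 6) = (y - 6)(y + 1).
Expand and collect terms: y² - 5y - 48 = 0.
By the quadratic formula, y = (5 ± √217) / 2, so y ≈ 9.8655 or y ≈ -4.8655.
Neither value makes a denominator zero (y ≠ 6, y ≠ -1), so both are valid.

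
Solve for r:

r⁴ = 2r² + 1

r = -1.5538 or r = 1.5538

Let u = r². The equation becomes u² - 2u - 1 = 0.
By the quadratic formula, u = 1 + √(2) or u = 1 - √(2).
r² = 1 + √(2) gives r = ±√(1 + √(2)) ≈ ±1.5538.
r² = 1 - √(2) < 0 has no real solution.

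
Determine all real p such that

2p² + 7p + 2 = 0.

p = -3.1861 or p = -0.3139

Discriminant: (7)² − 4·2·2 = 33.
Quadratic formula: p = (-7 ± √33) / 4.
So p = -7/4 + √(33)/4 ≈ -0.3139 or p = -7/4 - √(33)/4 ≈ -3.1861.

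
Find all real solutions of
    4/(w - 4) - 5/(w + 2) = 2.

Multiply both sides by (w - 4)(w + 2):
4(w + 2) - 5(w - 4) = 2(w - 4)(w + 2).
Expand and collect terms: 2w^2 - 3w - 44 = 0.
Factor or apply the quadratic formula: w = 5.5 or w = -4.
Neither value makes a denominator zero (w != 4, w != -2), so both are valid.

w = -4 or w = 5.5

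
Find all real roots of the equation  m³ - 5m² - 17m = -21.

m = -3 or m = 1 or m = 7

Rearrange: m³ - 5m² - 17m + 21 = 0.
Possible rational roots are divisors of 21. Testing m = -3 gives 0, so (m + 3) is a factor.
Divide: m³ - 5m² - 17m + 21 = (m + 3)(m² - 8m + 7).
Factor the quadratic: m = 7 or m = 1.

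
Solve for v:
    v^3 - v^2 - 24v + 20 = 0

v = -4.8284 or v = 0.8284 or v = 5

Possible rational roots are divisors of 20. Testing v = 5 gives 0, so (v - 5) is a factor.
Divide: v^3 - v^2 - 24v + 20 = (v - 5)(v^2 + 4v - 4).
Apply the quadratic formula to v^2 + 4v - 4 = 0: v = (-4 +/- sqrt(32))/2, i.e. v ~= 0.8284 or v ~= -4.8284.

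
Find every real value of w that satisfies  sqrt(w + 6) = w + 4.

w = -2

Square both sides: w + 6 = (w + 4)^2.
Expand and rearrange: w^2 + 7w + 10 = 0.
Solving gives w = -2 or w = -5.
Check each candidate in the original equation:
  w = -2: sqrt(4) = 2, while w + 4 = 2 — valid.
  w = -5: sqrt(1) = 1, while w + 4 = -1 — extraneous.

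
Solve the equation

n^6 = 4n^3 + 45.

Let u = n^3. The equation becomes u^2 - 4u - 45 = 0.
Factor: (u + 5)(u - 9) = 0, so u = -5 or u = 9.
n^3 = -5 gives n = -(5)^(1/3) ~= -1.71.
n^3 = 9 gives n = (9)^(1/3) ~= 2.0801.

n = -1.71 or n = 2.0801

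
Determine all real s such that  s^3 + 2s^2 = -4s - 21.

s = -3

Rearrange: s^3 + 2s^2 + 4s + 21 = 0.
Possible rational roots are divisors of 21. Testing s = -3 gives 0, so (s + 3) is a factor.
Divide: s^3 + 2s^2 + 4s + 21 = (s + 3)(s^2 - s + 7).
The quadratic s^2 - s + 7 has discriminant -27 < 0, so no further real roots.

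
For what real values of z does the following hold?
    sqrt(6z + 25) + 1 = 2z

Isolate the radical: sqrt(6z + 25) = 2z - 1.
Square both sides: 6z + 25 = (2z - 1)^2.
Expand and rearrange: 4z^2 - 10z - 24 = 0.
Solving gives z = 4 or z = -1.5.
Check each candidate in the original equation:
  z = 4: sqrt(49) = 7, while 2z - 1 = 7 — valid.
  z = -1.5: sqrt(16) = 4, while 2z - 1 = -4 — extraneous.

z = 4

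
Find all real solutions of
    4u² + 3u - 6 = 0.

Discriminant: (3)² − 4·4·(-6) = 105.
Quadratic formula: u = (-3 ± √105) / 8.
So u = -3/8 + √(105)/8 ≈ 0.9059 or u = -√(105)/8 - 3/8 ≈ -1.6559.

u = -1.6559 or u = 0.9059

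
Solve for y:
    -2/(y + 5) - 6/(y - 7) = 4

Multiply both sides by (y + 5)(y - 7):
-2(y - 7) - 6(y + 5) = 4(y + 5)(y - 7).
Expand and collect terms: 4y^2 - 124 = 0.
By the quadratic formula, y = (0 +/- sqrt(1984)) / 8, so y ~= 5.5678 or y ~= -5.5678.
Neither value makes a denominator zero (y != -5, y != 7), so both are valid.

y = -5.5678 or y = 5.5678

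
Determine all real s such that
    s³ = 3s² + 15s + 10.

s = -2 or s = -0.8541 or s = 5.8541

Rearrange: s³ - 3s² - 15s - 10 = 0.
Possible rational roots are divisors of -10. Testing s = -2 gives 0, so (s + 2) is a factor.
Divide: s³ - 3s² - 15s - 10 = (s + 2)(s² - 5s - 5).
Apply the quadratic formula to s² - 5s - 5 = 0: s = (5 ± √45)/2, i.e. s ≈ 5.8541 or s ≈ -0.8541.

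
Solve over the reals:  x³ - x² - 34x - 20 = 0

Possible rational roots are divisors of -20. Testing x = -5 gives 0, so (x + 5) is a factor.
Divide: x³ - x² - 34x - 20 = (x + 5)(x² - 6x - 4).
Apply the quadratic formula to x² - 6x - 4 = 0: x = (6 ± √52)/2, i.e. x ≈ 6.6056 or x ≈ -0.6056.

x = -5 or x = -0.6056 or x = 6.6056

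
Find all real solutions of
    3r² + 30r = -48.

Bring every term to one side: 3r² + 30r + 48 = 0.
Factor: 3(r + 2)(r + 8) = 0.
So r = -2 or r = -8.

r = -8 or r = -2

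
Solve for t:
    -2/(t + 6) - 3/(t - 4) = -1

t = -4.5208 or t = 7.5208

Multiply both sides by (t + 6)(t - 4):
-2(t - 4) - 3(t + 6) = -(t + 6)(t - 4).
Expand and collect terms: -t² + 3t + 34 = 0.
By the quadratic formula, t = (-3 ± √145) / -2, so t ≈ -4.5208 or t ≈ 7.5208.
Neither value makes a denominator zero (t ≠ -6, t ≠ 4), so both are valid.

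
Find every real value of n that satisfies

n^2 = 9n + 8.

Rearrange to standard form: n^2 - 9n - 8 = 0.
Discriminant: (-9)^2 - 4*1*(-8) = 113.
Quadratic formula: n = (9 +/- sqrt(113)) / 2.
So n = 9/2 + sqrt(113)/2 ~= 9.8151 or n = 9/2 - sqrt(113)/2 ~= -0.8151.

n = -0.8151 or n = 9.8151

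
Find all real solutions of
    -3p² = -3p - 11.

p = -1.4791 or p = 2.4791

Rearrange to standard form: -3p² + 3p + 11 = 0.
Discriminant: (3)² − 4·(-3)·11 = 141.
Quadratic formula: p = (-3 ± √141) / (-6).
So p = 1/2 - √(141)/6 ≈ -1.4791 or p = 1/2 + √(141)/6 ≈ 2.4791.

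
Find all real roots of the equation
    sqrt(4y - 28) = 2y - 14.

Square both sides: 4y - 28 = (2y - 14)^2.
Expand and rearrange: 4y^2 - 60y + 224 = 0.
Solving gives y = 8 or y = 7.
Check each candidate in the original equation:
  y = 8: sqrt(4) = 2, while 2y - 14 = 2 — valid.
  y = 7: sqrt(0) = 0, while 2y - 14 = 0 — valid.

y = 7 or y = 8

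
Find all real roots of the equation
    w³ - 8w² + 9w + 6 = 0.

Possible rational roots are divisors of 6. Testing w = 2 gives 0, so (w - 2) is a factor.
Divide: w³ - 8w² + 9w + 6 = (w - 2)(w² - 6w - 3).
Apply the quadratic formula to w² - 6w - 3 = 0: w = (6 ± √48)/2, i.e. w ≈ 6.4641 or w ≈ -0.4641.

w = -0.4641 or w = 2 or w = 6.4641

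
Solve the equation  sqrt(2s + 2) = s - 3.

Square both sides: 2s + 2 = (s - 3)^2.
Expand and rearrange: s^2 - 8s + 7 = 0.
Solving gives s = 7 or s = 1.
Check each candidate in the original equation:
  s = 7: sqrt(16) = 4, while s - 3 = 4 — valid.
  s = 1: sqrt(4) = 2, while s - 3 = -2 — extraneous.

s = 7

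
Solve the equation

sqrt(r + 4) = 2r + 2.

Square both sides: r + 4 = (2r + 2)^2.
Expand and rearrange: 4r^2 + 7r = 0.
Solving gives r = 0 or r = -1.75.
Check each candidate in the original equation:
  r = 0: sqrt(4) = 2, while 2r + 2 = 2 — valid.
  r = -1.75: sqrt(2.25) = 1.5, while 2r + 2 = -1.5 — extraneous.

r = 0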